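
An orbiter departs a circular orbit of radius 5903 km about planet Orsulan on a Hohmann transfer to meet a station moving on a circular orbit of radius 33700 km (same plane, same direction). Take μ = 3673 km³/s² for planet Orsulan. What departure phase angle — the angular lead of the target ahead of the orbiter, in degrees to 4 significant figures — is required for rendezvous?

Semi-major axis of the transfer orbit: a_t = (5903 + 33700)/2 = 19801.5 km.
Transfer time t = π√(a_t³/μ) = 1.444×10^5 s.
The target's mean motion on its circular orbit is ω₂ = √(μ/r₂³) = 9.796×10^-6 rad/s.
Angle swept by the target during transfer: ω₂·t = 1.415 rad = 81.07°.
Arrival is 180° from departure on the ellipse, so φ = 180° − 81.07° = 98.93°.

φ = 98.93°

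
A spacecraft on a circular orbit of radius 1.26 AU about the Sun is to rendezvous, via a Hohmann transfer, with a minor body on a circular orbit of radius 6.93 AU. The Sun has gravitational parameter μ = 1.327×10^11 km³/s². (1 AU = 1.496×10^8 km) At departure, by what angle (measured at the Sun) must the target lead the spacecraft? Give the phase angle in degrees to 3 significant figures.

In km: r₁ = 1.26 × 1.496×10^8 = 1.88496×10^8 km; r₂ = 6.93 × 1.496×10^8 = 1.036728×10^9 km.
Semi-major axis of the transfer orbit: a_t = (1.88496×10^8 + 1.036728×10^9)/2 = 6.12612×10^8 km.
The half-period of the transfer ellipse is t = π√(a_t³/μ) = 1.308×10^8 s.
The target's mean motion on its circular orbit is ω₂ = √(μ/r₂³) = 1.091×10^-8 rad/s.
Angle swept by the target during transfer: ω₂·t = 1.427 rad = 81.76°.
The spacecraft traverses 180° on the transfer ellipse, so the target must lead by 180° − 81.76° = 98.2°.

φ = 98.2°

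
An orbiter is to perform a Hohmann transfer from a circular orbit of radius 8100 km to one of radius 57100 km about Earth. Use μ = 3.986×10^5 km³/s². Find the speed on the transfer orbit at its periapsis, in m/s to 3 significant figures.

Transfer-ellipse semi-major axis a_t = (r₁ + r₂)/2 = (8100 + 57100)/2 = 32600 km.
At periapsis, r = 8100 km.
Vis-viva: v = √[μ(2/r − 1/a_t)] = √[3.986×10^5 × (2/8100 − 1/32600)] = 9.284 km/s.

v = 9280 m/s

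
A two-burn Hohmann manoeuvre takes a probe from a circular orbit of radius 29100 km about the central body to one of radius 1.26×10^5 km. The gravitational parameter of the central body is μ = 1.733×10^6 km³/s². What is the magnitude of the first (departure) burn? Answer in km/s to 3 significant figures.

Δv₁ = 2.12 km/s

Transfer-ellipse semi-major axis a_t = (r₁ + r₂)/2 = (29100 + 1.260×10^5)/2 = 77550 km.
On the circular orbit at r = 29100 km, v_c = √(μ/r) = 7.717 km/s.
Transfer-orbit speed at the same r (vis-viva, a = a_t): v_t = √[μ(2/r − 1/a_t)] = 9.837 km/s.
Δv₁ = |v_t − v_c| = |9.837 − 7.717| = 2.120 km/s.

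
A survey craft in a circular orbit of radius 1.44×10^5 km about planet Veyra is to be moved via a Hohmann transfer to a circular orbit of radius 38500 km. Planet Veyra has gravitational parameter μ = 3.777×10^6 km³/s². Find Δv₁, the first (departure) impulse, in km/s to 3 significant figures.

Semi-major axis of the transfer orbit: a_t = (1.440×10^5 + 38500)/2 = 91250 km.
Circular speed at r = 1.440×10^5 km: v_c = √(μ/r) = 5.1214 km/s.
Transfer-orbit speed at the same r (vis-viva, a = a_t): v_t = √[μ(2/r − 1/a_t)] = 3.3266 km/s.
Δv₁ = |v_t − v_c| = |3.3266 − 5.1214| = 1.795 km/s.

Δv₁ = 1.79 km/s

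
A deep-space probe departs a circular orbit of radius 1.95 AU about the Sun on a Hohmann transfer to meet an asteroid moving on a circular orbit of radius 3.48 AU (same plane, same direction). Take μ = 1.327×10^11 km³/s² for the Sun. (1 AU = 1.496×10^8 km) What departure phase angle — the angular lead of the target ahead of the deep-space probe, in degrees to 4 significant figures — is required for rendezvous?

In km: r₁ = 1.95 × 1.496×10^8 = 2.9172×10^8 km; r₂ = 3.48 × 1.496×10^8 = 5.20608×10^8 km.
Semi-major axis of the transfer orbit: a_t = (2.9172×10^8 + 5.20608×10^8)/2 = 4.06164×10^8 km.
Transfer time t = π√(a_t³/μ) = 7.0594×10^7 s.
Target angular speed ω₂ = √(μ/r₂³) = 3.0667×10^-8 rad/s.
Angle swept by the target during transfer: ω₂·t = 2.1649 rad = 124.04°.
The deep-space probe traverses 180° on the transfer ellipse, so the target must lead by 180° − 124.04° = 55.96°.

φ = 55.96°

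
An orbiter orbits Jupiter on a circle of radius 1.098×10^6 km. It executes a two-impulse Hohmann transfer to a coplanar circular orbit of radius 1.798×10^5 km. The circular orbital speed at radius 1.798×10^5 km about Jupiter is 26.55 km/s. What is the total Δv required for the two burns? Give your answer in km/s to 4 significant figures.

Δv = 13.30 km/s

From the circular-orbit relation v² = μ/r at r = 1.798×10^5 km: μ = v²r = (26.55)² × 1.798×10^5 = 1.26741×10^8 km³/s².
Transfer-ellipse semi-major axis a_t = (r₁ + r₂)/2 = (1.098×10^6 + 1.798×10^5)/2 = 6.389×10^5 km.
Circular speed at r₁: v₁ = √(μ/r₁) = √(1.26741×10^8/1.098×10^6) = 10.7438 km/s.
On the transfer ellipse at r₁, vis-viva gives v_a = √[μ(2/r₁ − 1/a_t)] = 5.69950 km/s.
First burn Δv₁ = |v_a − v₁| = 5.044 km/s.
At r₂, v₂ = √(μ/r₂) = 26.550 km/s.
Transfer-orbit speed at r₂: v_p = √[μ(2/r₂ − 1/a_t)] = 34.806 km/s.
Second burn Δv₂ = |v₂ − v_p| = 8.256 km/s.
Total Δv = Δv₁ + Δv₂ = 13.30 km/s.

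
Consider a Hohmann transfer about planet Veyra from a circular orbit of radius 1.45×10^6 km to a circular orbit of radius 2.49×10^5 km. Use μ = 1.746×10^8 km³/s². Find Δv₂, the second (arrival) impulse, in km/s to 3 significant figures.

Δv₂ = 8.12 km/s

Semi-major axis of the transfer orbit: a_t = (1.450×10^6 + 2.490×10^5)/2 = 8.495×10^5 km.
Circular speed at r = 2.490×10^5 km: v_c = √(μ/r) = 26.480 km/s.
Transfer-orbit speed at the same r (vis-viva, a = a_t): v_t = √[μ(2/r − 1/a_t)] = 34.596 km/s.
Δv₂ = |v_t − v_c| = |34.596 − 26.480| = 8.116 km/s.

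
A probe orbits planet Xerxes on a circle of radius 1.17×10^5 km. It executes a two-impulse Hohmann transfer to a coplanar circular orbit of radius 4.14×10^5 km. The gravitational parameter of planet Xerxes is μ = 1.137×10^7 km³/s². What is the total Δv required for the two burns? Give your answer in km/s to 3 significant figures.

Transfer-ellipse semi-major axis a_t = (r₁ + r₂)/2 = (1.170×10^5 + 4.140×10^5)/2 = 2.655×10^5 km.
Circular speed at r₁: v₁ = √(μ/r₁) = √(1.137×10^7/1.170×10^5) = 9.858 km/s.
On the transfer ellipse at r₁, v² = μ(2/r − 1/a) gives v_p = √[μ(2/r₁ − 1/a_t)] = 12.31 km/s.
First burn Δv₁ = |v_p − v₁| = 2.452 km/s.
Circular speed at r₂: v₂ = √(μ/r₂) = 5.241 km/s.
Transfer-orbit speed at r₂: v_a = √[μ(2/r₂ − 1/a_t)] = 3.479 km/s.
Second burn Δv₂ = |v₂ − v_a| = 1.762 km/s.
Total Δv = Δv₁ + Δv₂ = 4.214 km/s.

Δv = 4.21 km/s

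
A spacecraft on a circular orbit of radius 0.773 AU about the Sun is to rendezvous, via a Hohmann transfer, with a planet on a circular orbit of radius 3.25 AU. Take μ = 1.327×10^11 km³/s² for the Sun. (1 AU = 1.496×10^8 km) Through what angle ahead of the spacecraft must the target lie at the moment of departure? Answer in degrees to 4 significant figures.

φ = 92.35°

In km: r₁ = 0.773 × 1.496×10^8 = 1.156408×10^8 km; r₂ = 3.25 × 1.496×10^8 = 4.862×10^8 km.
Semi-major axis of the transfer orbit: a_t = (1.156408×10^8 + 4.862×10^8)/2 = 3.009204×10^8 km.
Transfer time t = π√(a_t³/μ) = 4.5019×10^7 s.
Target angular speed ω₂ = √(μ/r₂³) = 3.3979×10^-8 rad/s.
Angle swept by the target during transfer: ω₂·t = 1.5297 rad = 87.65°.
Arrival is 180° from departure on the ellipse, so φ = 180° − 87.65° = 92.35°.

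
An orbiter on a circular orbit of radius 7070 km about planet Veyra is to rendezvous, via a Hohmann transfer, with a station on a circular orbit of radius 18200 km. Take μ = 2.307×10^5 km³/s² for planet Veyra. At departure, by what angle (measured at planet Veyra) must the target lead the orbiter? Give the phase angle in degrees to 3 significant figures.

Transfer-ellipse semi-major axis a_t = (r₁ + r₂)/2 = (7070 + 18200)/2 = 12635 km.
Transfer time t = π√(a_t³/μ) = 9289 s.
The target's mean motion on its circular orbit is ω₂ = √(μ/r₂³) = 1.956×10^-4 rad/s.
Angle swept by the target during transfer: ω₂·t = 1.817 rad = 104.1°.
Arrival is 180° from departure on the ellipse, so φ = 180° − 104.1° = 75.9°.

φ = 75.9°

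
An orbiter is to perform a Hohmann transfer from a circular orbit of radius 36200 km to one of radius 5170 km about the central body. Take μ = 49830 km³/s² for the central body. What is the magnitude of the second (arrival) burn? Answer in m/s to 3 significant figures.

Δv₂ = 1000 m/s

Semi-major axis of the transfer orbit: a_t = (36200 + 5170)/2 = 20685 km.
Circular speed at r = 5170 km: v_c = √(μ/r) = 3.105 km/s.
Vis-viva on the transfer ellipse at r = 5170 km gives v_t = √[μ(2/r − 1/a_t)] = 4.107 km/s.
Δv₂ = |v_t − v_c| = |4.107 − 3.105| = 1.002 km/s.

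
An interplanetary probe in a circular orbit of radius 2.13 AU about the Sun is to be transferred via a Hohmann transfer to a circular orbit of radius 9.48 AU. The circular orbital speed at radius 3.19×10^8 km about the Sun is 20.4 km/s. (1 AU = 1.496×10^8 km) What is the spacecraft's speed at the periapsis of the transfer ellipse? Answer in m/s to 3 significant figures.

From the circular-orbit relation v² = μ/r at r = 3.19×10^8 km: μ = v²r = (20.4)² × 3.19×10^8 = 1.32755×10^11 km³/s².
In km: r₁ = 2.13 × 1.496×10^8 = 3.18648×10^8 km; r₂ = 9.48 × 1.496×10^8 = 1.418208×10^9 km.
Semi-major axis of the transfer orbit: a_t = (3.18648×10^8 + 1.418208×10^9)/2 = 8.68428×10^8 km.
The periapsis of the transfer ellipse is at r = 3.18648×10^8 km.
From the vis-viva equation, v = √[μ(2/r − 1/a_t)] = 26.08 km/s.

v = 26100 m/s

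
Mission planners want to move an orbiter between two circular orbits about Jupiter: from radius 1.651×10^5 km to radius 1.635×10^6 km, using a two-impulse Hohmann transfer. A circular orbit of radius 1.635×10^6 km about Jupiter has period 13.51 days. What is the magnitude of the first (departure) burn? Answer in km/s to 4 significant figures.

From Kepler's third law T² = 4π²r³/μ at r = 1.635×10^6 km, T = 13.51 days = 13.51 × 86400 s = 1.167264×10^6 s: μ = 4π²r³/T² = 1.26641×10^8 km³/s².
Semi-major axis of the transfer orbit: a_t = (1.651×10^5 + 1.635×10^6)/2 = 9.0005×10^5 km.
On the circular orbit at r = 1.651×10^5 km, v_c = √(μ/r) = 27.6958 km/s.
Vis-viva on the transfer ellipse at r = 1.651×10^5 km gives v_t = √[μ(2/r − 1/a_t)] = 37.3284 km/s.
Δv₁ = |v_t − v_c| = |37.3284 − 27.6958| = 9.633 km/s.

Δv₁ = 9.633 km/s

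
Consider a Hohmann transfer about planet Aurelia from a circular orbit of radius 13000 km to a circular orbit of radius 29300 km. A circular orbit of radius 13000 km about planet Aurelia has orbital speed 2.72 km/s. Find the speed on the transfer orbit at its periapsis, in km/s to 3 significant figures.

v = 3.20 km/s

From the circular-orbit relation v² = μ/r at r = 13000 km: μ = v²r = (2.72)² × 13000 = 96179.2 km³/s².
Semi-major axis of the transfer orbit: a_t = (13000 + 29300)/2 = 21150 km.
At periapsis, r = 13000 km.
Applying v² = μ(2/r − 1/a_t): v = 3.201 km/s.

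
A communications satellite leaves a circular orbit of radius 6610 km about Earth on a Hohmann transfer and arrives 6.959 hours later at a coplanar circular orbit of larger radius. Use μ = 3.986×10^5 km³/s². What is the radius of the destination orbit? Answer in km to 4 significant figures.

r₂ = 52140 km

Transfer time t = 6.959 hours = 25052.4 s, and t = π√(a_t³/μ).
So a_t = (μ t²/π²)^(1/3) = (3.986×10^5 × (25052.4)² / π²)^(1/3) = 29375 km.
Since a_t = (r₁ + r₂)/2, r₂ = 2a_t − r₁ = 2×29375 − 6610 = 52140 km.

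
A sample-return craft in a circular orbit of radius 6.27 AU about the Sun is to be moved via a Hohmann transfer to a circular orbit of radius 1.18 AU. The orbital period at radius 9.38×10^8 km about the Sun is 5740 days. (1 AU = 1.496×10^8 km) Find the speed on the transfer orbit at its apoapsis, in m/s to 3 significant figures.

From Kepler's third law T² = 4π²r³/μ at r = 9.38×10^8 km, T = 5740 days = 5740 × 86400 s = 4.95936×10^8 s: μ = 4π²r³/T² = 1.32470×10^11 km³/s².
In km: r₁ = 6.27 × 1.496×10^8 = 9.37992×10^8 km; r₂ = 1.18 × 1.496×10^8 = 1.76528×10^8 km.
Transfer-ellipse semi-major axis a_t = (r₁ + r₂)/2 = (9.37992×10^8 + 1.76528×10^8)/2 = 5.5726×10^8 km.
At apoapsis, r = 9.37992×10^8 km.
Vis-viva: v = √[μ(2/r − 1/a_t)] = √[1.32470×10^11 × (2/9.37992×10^8 − 1/5.5726×10^8)] = 6.689 km/s.

v = 6690 m/s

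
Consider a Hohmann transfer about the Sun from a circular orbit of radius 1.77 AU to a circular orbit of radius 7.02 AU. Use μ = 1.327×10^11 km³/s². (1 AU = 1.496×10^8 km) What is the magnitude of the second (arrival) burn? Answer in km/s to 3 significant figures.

In km: r₁ = 1.77 × 1.496×10^8 = 2.64792×10^8 km; r₂ = 7.02 × 1.496×10^8 = 1.050192×10^9 km.
Transfer-ellipse semi-major axis a_t = (r₁ + r₂)/2 = (2.64792×10^8 + 1.050192×10^9)/2 = 6.57492×10^8 km.
Circular speed at r = 1.050192×10^9 km: v_c = √(μ/r) = 11.241 km/s.
Vis-viva on the transfer ellipse at r = 1.050192×10^9 km gives v_t = √[μ(2/r − 1/a_t)] = 7.1336 km/s.
Δv₂ = |v_t − v_c| = |7.1336 − 11.241| = 4.107 km/s.

Δv₂ = 4.11 km/s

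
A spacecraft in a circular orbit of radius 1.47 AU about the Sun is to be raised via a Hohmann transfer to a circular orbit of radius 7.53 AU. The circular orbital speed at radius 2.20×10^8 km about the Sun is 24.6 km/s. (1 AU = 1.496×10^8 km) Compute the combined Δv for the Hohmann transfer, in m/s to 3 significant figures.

From the circular-orbit relation v² = μ/r at r = 2.20×10^8 km: μ = v²r = (24.6)² × 2.20×10^8 = 1.33135×10^11 km³/s².
In km: r₁ = 1.47 × 1.496×10^8 = 2.19912×10^8 km; r₂ = 7.53 × 1.496×10^8 = 1.126488×10^9 km.
Transfer-ellipse semi-major axis a_t = (r₁ + r₂)/2 = (2.19912×10^8 + 1.126488×10^9)/2 = 6.732×10^8 km.
Circular speed at r₁: v₁ = √(μ/r₁) = √(1.33135×10^11/2.19912×10^8) = 24.605 km/s.
On the transfer ellipse at r₁, vis-viva equation gives v_p = √[μ(2/r₁ − 1/a_t)] = 31.828 km/s.
First burn Δv₁ = |v_p − v₁| = 7.223 km/s.
Circular speed at r₂: v₂ = √(μ/r₂) = 10.8713 km/s.
Transfer-orbit speed at r₂: v_a = √[μ(2/r₂ − 1/a_t)] = 6.21349 km/s.
Second burn Δv₂ = |v₂ − v_a| = 4.658 km/s.
Total Δv = Δv₁ + Δv₂ = 11.88 km/s.

Δv = 11900 m/s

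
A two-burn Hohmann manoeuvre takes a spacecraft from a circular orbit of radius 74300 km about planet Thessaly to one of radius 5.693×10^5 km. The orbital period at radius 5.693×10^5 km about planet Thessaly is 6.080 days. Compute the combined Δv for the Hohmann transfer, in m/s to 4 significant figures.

From Kepler's third law T² = 4π²r³/μ at r = 5.693×10^5 km, T = 6.080 days = 6.080 × 86400 s = 5.25312×10^5 s: μ = 4π²r³/T² = 2.63966×10^7 km³/s².
The Hohmann ellipse has a_t = (r₁ + r₂)/2 = 3.218×10^5 km.
Circular speed at r₁: v₁ = √(μ/r₁) = √(2.63966×10^7/74300) = 18.8486 km/s.
On the transfer ellipse at r₁, v² = μ(2/r − 1/a) gives v_p = √[μ(2/r₁ − 1/a_t)] = 25.0702 km/s.
First burn Δv₁ = |v_p − v₁| = 6.222 km/s.
At r₂, v₂ = √(μ/r₂) = 6.809 km/s.
Transfer-orbit speed at r₂: v_a = √[μ(2/r₂ − 1/a_t)] = 3.272 km/s.
Second burn Δv₂ = |v₂ − v_a| = 3.537 km/s.
Total Δv = Δv₁ + Δv₂ = 9.759 km/s.

Δv = 9759 m/s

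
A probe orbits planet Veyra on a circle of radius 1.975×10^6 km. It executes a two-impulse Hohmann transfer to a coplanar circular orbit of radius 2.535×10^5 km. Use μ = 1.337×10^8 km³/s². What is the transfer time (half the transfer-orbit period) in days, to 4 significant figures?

Semi-major axis of the transfer orbit: a_t = (1.975×10^6 + 2.535×10^5)/2 = 1.11425×10^6 km.
Transfer time t = π√(a_t³/μ) = π√((1.11425×10^6)³ / 1.337×10^8) = 3.196×10^5 s.
Converting: 3.196×10^5 s ÷ 86400 s/day = 3.699 days.

t = 3.699 days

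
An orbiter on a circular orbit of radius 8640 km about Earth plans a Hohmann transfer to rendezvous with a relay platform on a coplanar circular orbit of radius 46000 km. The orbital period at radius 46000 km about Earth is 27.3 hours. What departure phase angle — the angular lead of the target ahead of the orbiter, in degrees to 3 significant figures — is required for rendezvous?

φ = 97.6°

From Kepler's third law T² = 4π²r³/μ at r = 46000 km, T = 27.3 hours = 27.3 × 3600 s = 98280 s: μ = 4π²r³/T² = 3.97835×10^5 km³/s².
Transfer-ellipse semi-major axis a_t = (r₁ + r₂)/2 = (8640 + 46000)/2 = 27320 km.
Transfer time t = π√(a_t³/μ) = 22490 s.
Target angular speed ω₂ = √(μ/r₂³) = 6.393×10^-5 rad/s.
Angle swept by the target during transfer: ω₂·t = 1.438 rad = 82.39°.
Arrival is 180° from departure on the ellipse, so φ = 180° − 82.39° = 97.6°.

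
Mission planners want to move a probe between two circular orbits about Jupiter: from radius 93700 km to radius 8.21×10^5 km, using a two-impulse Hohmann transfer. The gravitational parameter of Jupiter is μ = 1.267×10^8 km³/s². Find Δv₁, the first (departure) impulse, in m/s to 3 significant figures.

Semi-major axis of the transfer orbit: a_t = (93700 + 8.210×10^5)/2 = 4.5735×10^5 km.
Circular speed at r = 93700 km: v_c = √(μ/r) = 36.77 km/s.
Vis-viva on the transfer ellipse at r = 93700 km gives v_t = √[μ(2/r − 1/a_t)] = 49.27 km/s.
Δv₁ = |v_t − v_c| = |49.27 − 36.77| = 12.50 km/s.

Δv₁ = 12500 m/s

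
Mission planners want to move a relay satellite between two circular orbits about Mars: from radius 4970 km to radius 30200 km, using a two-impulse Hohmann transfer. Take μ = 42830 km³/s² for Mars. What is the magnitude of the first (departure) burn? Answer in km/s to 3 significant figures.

Δv₁ = 0.911 km/s

Transfer-ellipse semi-major axis a_t = (r₁ + r₂)/2 = (4970 + 30200)/2 = 17585 km.
Circular speed at r = 4970 km: v_c = √(μ/r) = 2.9356 km/s.
Vis-viva on the transfer ellipse at r = 4970 km gives v_t = √[μ(2/r − 1/a_t)] = 3.8471 km/s.
Δv₁ = |v_t − v_c| = |3.8471 − 2.9356| = 0.9115 km/s.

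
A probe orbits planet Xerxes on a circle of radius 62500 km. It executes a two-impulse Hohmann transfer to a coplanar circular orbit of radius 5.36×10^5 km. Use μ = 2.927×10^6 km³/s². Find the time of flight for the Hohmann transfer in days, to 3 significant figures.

Semi-major axis of the transfer orbit: a_t = (62500 + 5.360×10^5)/2 = 2.9925×10^5 km.
By Kepler's third law the transfer-orbit period is T = 2π√(a_t³/μ), so t = T/2 = 3.006×10^5 s.
Converting: 3.006×10^5 s ÷ 86400 s/day = 3.48 days.

t = 3.48 days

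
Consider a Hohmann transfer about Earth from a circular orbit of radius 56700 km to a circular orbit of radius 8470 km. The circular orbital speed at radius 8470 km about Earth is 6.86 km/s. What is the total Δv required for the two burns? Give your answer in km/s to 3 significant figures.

From the circular-orbit relation v² = μ/r at r = 8470 km: μ = v²r = (6.86)² × 8470 = 3.98595×10^5 km³/s².
Transfer-ellipse semi-major axis a_t = (r₁ + r₂)/2 = (56700 + 8470)/2 = 32585 km.
Circular speed at r₁: v₁ = √(μ/r₁) = √(3.98595×10^5/56700) = 2.6514 km/s.
On the transfer ellipse at r₁, vis-viva gives v_a = √[μ(2/r₁ − 1/a_t)] = 1.3518 km/s.
First burn Δv₁ = |v_a − v₁| = 1.300 km/s.
Circular speed at r₂: v₂ = √(μ/r₂) = 6.860 km/s.
Transfer-orbit speed at r₂: v_p = √[μ(2/r₂ − 1/a_t)] = 9.049 km/s.
Second burn Δv₂ = |v₂ − v_p| = 2.189 km/s.
Δv = Δv₁ + Δv₂ = 1.300 + 2.189 = 3.489 km/s.

Δv = 3.49 km/s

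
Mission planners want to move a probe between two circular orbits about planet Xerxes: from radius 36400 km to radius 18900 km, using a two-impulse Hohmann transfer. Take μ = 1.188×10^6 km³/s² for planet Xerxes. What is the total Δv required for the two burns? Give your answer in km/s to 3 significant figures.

The Hohmann ellipse has a_t = (r₁ + r₂)/2 = 27650 km.
Circular speed at r₁: v₁ = √(μ/r₁) = √(1.188×10^6/36400) = 5.7129 km/s.
Transfer-orbit speed at r₁ (vis-viva): v_a = √[μ(2/r₁ − 1/a_t)] = 4.7232 km/s.
First burn Δv₁ = |v_a − v₁| = 0.9897 km/s.
Circular speed at r₂: v₂ = √(μ/r₂) = 7.9282 km/s.
Transfer-orbit speed at r₂: v_p = √[μ(2/r₂ − 1/a_t)] = 9.0966 km/s.
Second burn Δv₂ = |v₂ − v_p| = 1.168 km/s.
Δv = Δv₁ + Δv₂ = 0.9897 + 1.168 = 2.158 km/s.

Δv = 2.16 km/s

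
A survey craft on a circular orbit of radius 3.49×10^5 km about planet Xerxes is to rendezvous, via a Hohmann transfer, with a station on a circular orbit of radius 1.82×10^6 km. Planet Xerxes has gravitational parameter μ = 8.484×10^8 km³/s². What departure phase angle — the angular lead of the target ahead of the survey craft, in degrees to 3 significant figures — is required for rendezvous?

φ = 97.2°

The Hohmann ellipse has a_t = (r₁ + r₂)/2 = 1.0845×10^6 km.
Transfer time t = π√(a_t³/μ) = 1.21813×10^5 s.
The target's mean motion on its circular orbit is ω₂ = √(μ/r₂³) = 1.18630×10^-5 rad/s.
Angle swept by the target during transfer: ω₂·t = 1.4451 rad = 82.80°.
Arrival is 180° from departure on the ellipse, so φ = 180° − 82.80° = 97.2°.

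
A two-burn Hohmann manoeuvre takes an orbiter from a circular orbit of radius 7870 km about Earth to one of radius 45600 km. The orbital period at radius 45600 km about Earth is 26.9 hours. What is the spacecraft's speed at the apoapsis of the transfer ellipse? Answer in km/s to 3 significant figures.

v = 1.61 km/s

From Kepler's third law T² = 4π²r³/μ at r = 45600 km, T = 26.9 hours = 26.9 × 3600 s = 96840 s: μ = 4π²r³/T² = 3.99158×10^5 km³/s².
Transfer-ellipse semi-major axis a_t = (r₁ + r₂)/2 = (7870 + 45600)/2 = 26735 km.
At apoapsis, r = 45600 km.
From the vis-viva equation, v = √[μ(2/r − 1/a_t)] = 1.605 km/s.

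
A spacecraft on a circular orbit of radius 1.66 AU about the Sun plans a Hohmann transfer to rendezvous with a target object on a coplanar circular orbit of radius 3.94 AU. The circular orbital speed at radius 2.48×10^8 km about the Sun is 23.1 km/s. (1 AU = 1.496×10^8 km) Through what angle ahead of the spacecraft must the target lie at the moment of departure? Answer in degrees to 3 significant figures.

From the circular-orbit relation v² = μ/r at r = 2.48×10^8 km: μ = v²r = (23.1)² × 2.48×10^8 = 1.32335×10^11 km³/s².
In km: r₁ = 1.66 × 1.496×10^8 = 2.48336×10^8 km; r₂ = 3.94 × 1.496×10^8 = 5.89424×10^8 km.
Transfer-ellipse semi-major axis a_t = (r₁ + r₂)/2 = (2.48336×10^8 + 5.89424×10^8)/2 = 4.1888×10^8 km.
Transfer time t = π√(a_t³/μ) = 7.404×10^7 s.
Target angular speed ω₂ = √(μ/r₂³) = 2.542×10^-8 rad/s.
Angle swept by the target during transfer: ω₂·t = 1.882 rad = 107.8°.
Arrival is 180° from departure on the ellipse, so φ = 180° − 107.8° = 72.2°.

φ = 72.2°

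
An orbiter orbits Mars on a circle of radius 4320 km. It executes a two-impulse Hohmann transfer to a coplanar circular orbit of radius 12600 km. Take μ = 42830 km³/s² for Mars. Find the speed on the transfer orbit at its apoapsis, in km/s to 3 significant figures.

v = 1.32 km/s

Semi-major axis of the transfer orbit: a_t = (4320 + 12600)/2 = 8460 km.
At apoapsis, r = 12600 km.
Applying v² = μ(2/r − 1/a_t): v = 1.317 km/s.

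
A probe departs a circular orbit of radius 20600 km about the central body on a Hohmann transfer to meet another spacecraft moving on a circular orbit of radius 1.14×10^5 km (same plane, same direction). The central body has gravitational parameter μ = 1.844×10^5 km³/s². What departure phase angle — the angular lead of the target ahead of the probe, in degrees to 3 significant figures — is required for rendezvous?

Transfer-ellipse semi-major axis a_t = (r₁ + r₂)/2 = (20600 + 1.140×10^5)/2 = 67300 km.
Transfer time t = π√(a_t³/μ) = 1.277297×10^5 s.
The target's mean motion on its circular orbit is ω₂ = √(μ/r₂³) = 1.115638×10^-5 rad/s.
Angle swept by the target during transfer: ω₂·t = 1.425001 rad = 81.647°.
The probe traverses 180° on the transfer ellipse, so the target must lead by 180° − 81.647° = 98.4°.

φ = 98.4°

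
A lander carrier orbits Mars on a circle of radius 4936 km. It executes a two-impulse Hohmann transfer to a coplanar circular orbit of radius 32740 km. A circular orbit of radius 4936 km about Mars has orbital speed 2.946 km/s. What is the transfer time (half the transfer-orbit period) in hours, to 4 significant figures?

From the circular-orbit relation v² = μ/r at r = 4936 km: μ = v²r = (2.946)² × 4936 = 42839.1 km³/s².
The Hohmann ellipse has a_t = (r₁ + r₂)/2 = 18838 km.
Half the transfer-orbit period gives t = π√(a_t³/μ) = 39240 s.
Converting: 39240 s ÷ 3600 s/hour = 10.90 hours.

t = 10.90 hours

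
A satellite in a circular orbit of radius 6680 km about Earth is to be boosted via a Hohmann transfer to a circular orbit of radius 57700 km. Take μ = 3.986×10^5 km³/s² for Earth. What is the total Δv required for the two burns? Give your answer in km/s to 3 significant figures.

The Hohmann ellipse has a_t = (r₁ + r₂)/2 = 32190 km.
Circular speed at r₁: v₁ = √(μ/r₁) = √(3.986×10^5/6680) = 7.7247 km/s.
On the transfer ellipse at r₁, vis-viva gives v_p = √[μ(2/r₁ − 1/a_t)] = 10.342 km/s.
First burn Δv₁ = |v_p − v₁| = 2.617 km/s.
At r₂, v₂ = √(μ/r₂) = 2.628 km/s.
Transfer-orbit speed at r₂: v_a = √[μ(2/r₂ − 1/a_t)] = 1.197 km/s.
Second burn Δv₂ = |v₂ − v_a| = 1.431 km/s.
Δv = Δv₁ + Δv₂ = 2.617 + 1.431 = 4.048 km/s.

Δv = 4.05 km/s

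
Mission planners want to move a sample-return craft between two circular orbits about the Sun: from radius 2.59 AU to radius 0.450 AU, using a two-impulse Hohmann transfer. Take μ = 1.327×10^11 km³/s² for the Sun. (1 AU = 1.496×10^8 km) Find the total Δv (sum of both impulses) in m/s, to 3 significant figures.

In km: r₁ = 2.59 × 1.496×10^8 = 3.87464×10^8 km; r₂ = 0.450 × 1.496×10^8 = 6.732×10^7 km.
Transfer-ellipse semi-major axis a_t = (r₁ + r₂)/2 = (3.87464×10^8 + 6.732×10^7)/2 = 2.27392×10^8 km.
At r₁ the circular-orbit speed is v₁ = √(μ/r₁) = 18.5063 km/s.
On the transfer ellipse at r₁, v² = μ(2/r − 1/a) gives v_a = √[μ(2/r₁ − 1/a_t)] = 10.0694 km/s.
First burn Δv₁ = |v_a − v₁| = 8.4369 km/s.
At r₂, v₂ = √(μ/r₂) = 44.398 km/s.
Transfer-orbit speed at r₂: v_p = √[μ(2/r₂ − 1/a_t)] = 57.955 km/s.
Second burn Δv₂ = |v₂ − v_p| = 13.557 km/s.
Total Δv = Δv₁ + Δv₂ = 21.99 km/s.

Δv = 22000 m/s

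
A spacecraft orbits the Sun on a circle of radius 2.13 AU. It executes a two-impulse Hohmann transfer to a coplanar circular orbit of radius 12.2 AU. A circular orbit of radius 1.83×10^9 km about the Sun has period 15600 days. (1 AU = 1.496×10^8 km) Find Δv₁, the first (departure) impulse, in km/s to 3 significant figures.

From Kepler's third law T² = 4π²r³/μ at r = 1.83×10^9 km, T = 15600 days = 15600 × 86400 s = 1.34784×10^9 s: μ = 4π²r³/T² = 1.33179×10^11 km³/s².
In km: r₁ = 2.13 × 1.496×10^8 = 3.18648×10^8 km; r₂ = 12.2 × 1.496×10^8 = 1.82512×10^9 km.
Transfer-ellipse semi-major axis a_t = (r₁ + r₂)/2 = (3.18648×10^8 + 1.82512×10^9)/2 = 1.071884×10^9 km.
Circular speed at r = 3.18648×10^8 km: v_c = √(μ/r) = 20.444 km/s.
Vis-viva on the transfer ellipse at r = 3.18648×10^8 km gives v_t = √[μ(2/r − 1/a_t)] = 26.677 km/s.
Δv₁ = |v_t − v_c| = |26.677 − 20.444| = 6.233 km/s.

Δv₁ = 6.23 km/s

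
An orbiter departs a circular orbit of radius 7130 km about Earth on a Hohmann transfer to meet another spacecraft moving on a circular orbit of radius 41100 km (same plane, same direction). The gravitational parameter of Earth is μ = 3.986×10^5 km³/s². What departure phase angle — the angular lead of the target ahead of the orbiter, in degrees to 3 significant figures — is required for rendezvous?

φ = 99.1°

Semi-major axis of the transfer orbit: a_t = (7130 + 41100)/2 = 24115 km.
Transfer time t = π√(a_t³/μ) = 18630 s.
The target's mean motion on its circular orbit is ω₂ = √(μ/r₂³) = 7.577×10^-5 rad/s.
Angle swept by the target during transfer: ω₂·t = 1.412 rad = 80.90°.
The orbiter traverses 180° on the transfer ellipse, so the target must lead by 180° − 80.90° = 99.1°.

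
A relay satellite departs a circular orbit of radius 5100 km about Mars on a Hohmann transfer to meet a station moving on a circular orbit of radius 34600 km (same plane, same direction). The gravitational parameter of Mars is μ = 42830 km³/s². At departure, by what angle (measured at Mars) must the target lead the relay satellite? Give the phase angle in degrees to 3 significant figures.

The Hohmann ellipse has a_t = (r₁ + r₂)/2 = 19850 km.
Transfer time t = π√(a_t³/μ) = 42453.8 s.
Target angular speed ω₂ = √(μ/r₂³) = 3.21558×10^-5 rad/s.
Angle swept by the target during transfer: ω₂·t = 1.36514 rad = 78.22°.
Arrival is 180° from departure on the ellipse, so φ = 180° − 78.22° = 102°.

φ = 102°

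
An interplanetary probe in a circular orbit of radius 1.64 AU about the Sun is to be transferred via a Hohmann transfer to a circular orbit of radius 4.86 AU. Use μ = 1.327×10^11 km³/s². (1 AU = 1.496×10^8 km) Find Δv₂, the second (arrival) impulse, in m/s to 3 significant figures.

In km: r₁ = 1.64 × 1.496×10^8 = 2.45344×10^8 km; r₂ = 4.86 × 1.496×10^8 = 7.27056×10^8 km.
The Hohmann ellipse has a_t = (r₁ + r₂)/2 = 4.862×10^8 km.
On the circular orbit at r = 7.27056×10^8 km, v_c = √(μ/r) = 13.51 km/s.
Transfer-orbit speed at the same r (vis-viva, a = a_t): v_t = √[μ(2/r − 1/a_t)] = 9.597 km/s.
Δv₂ = |v_t − v_c| = |9.597 − 13.51| = 3.913 km/s.

Δv₂ = 3910 m/s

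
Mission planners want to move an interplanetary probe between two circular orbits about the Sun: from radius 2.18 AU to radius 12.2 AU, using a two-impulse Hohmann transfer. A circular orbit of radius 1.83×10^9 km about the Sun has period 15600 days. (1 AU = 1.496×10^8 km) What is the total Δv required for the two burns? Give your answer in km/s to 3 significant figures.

Δv = 9.95 km/s

From Kepler's third law T² = 4π²r³/μ at r = 1.83×10^9 km, T = 15600 days = 15600 × 86400 s = 1.34784×10^9 s: μ = 4π²r³/T² = 1.33179×10^11 km³/s².
In km: r₁ = 2.18 × 1.496×10^8 = 3.26128×10^8 km; r₂ = 12.2 × 1.496×10^8 = 1.82512×10^9 km.
The Hohmann ellipse has a_t = (r₁ + r₂)/2 = 1.075624×10^9 km.
At r₁ the circular-orbit speed is v₁ = √(μ/r₁) = 20.208 km/s.
Transfer-orbit speed at r₁ (vis-viva equation): v_p = √[μ(2/r₁ − 1/a_t)] = 26.323 km/s.
First burn Δv₁ = |v_p − v₁| = 6.115 km/s.
Circular speed at r₂: v₂ = √(μ/r₂) = 8.5423 km/s.
Transfer-orbit speed at r₂: v_a = √[μ(2/r₂ − 1/a_t)] = 4.7037 km/s.
Second burn Δv₂ = |v₂ − v_a| = 3.839 km/s.
Total Δv = Δv₁ + Δv₂ = 9.954 km/s.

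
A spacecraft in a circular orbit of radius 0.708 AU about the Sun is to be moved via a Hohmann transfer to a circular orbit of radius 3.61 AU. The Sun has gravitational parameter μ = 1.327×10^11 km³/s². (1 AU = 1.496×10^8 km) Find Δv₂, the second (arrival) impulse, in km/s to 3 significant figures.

In km: r₁ = 0.708 × 1.496×10^8 = 1.059168×10^8 km; r₂ = 3.61 × 1.496×10^8 = 5.40056×10^8 km.
Semi-major axis of the transfer orbit: a_t = (1.059168×10^8 + 5.40056×10^8)/2 = 3.229864×10^8 km.
Circular speed at r = 5.40056×10^8 km: v_c = √(μ/r) = 15.6753 km/s.
Transfer-orbit speed at the same r (vis-viva, a = a_t): v_t = √[μ(2/r − 1/a_t)] = 8.97649 km/s.
Δv₂ = |v_t − v_c| = |8.97649 − 15.6753| = 6.699 km/s.

Δv₂ = 6.70 km/s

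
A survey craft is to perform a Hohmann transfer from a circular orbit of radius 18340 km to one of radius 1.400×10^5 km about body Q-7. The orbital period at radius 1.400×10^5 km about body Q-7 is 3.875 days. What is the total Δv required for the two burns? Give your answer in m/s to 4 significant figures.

Δv = 3757 m/s

From Kepler's third law T² = 4π²r³/μ at r = 1.400×10^5 km, T = 3.875 days = 3.875 × 86400 s = 3.348×10^5 s: μ = 4π²r³/T² = 9.66436×10^5 km³/s².
Semi-major axis of the transfer orbit: a_t = (18340 + 1.400×10^5)/2 = 79170 km.
At r₁ the circular-orbit speed is v₁ = √(μ/r₁) = 7.259 km/s.
Transfer-orbit speed at r₁ (vis-viva equation): v_p = √[μ(2/r₁ − 1/a_t)] = 9.653 km/s.
First burn Δv₁ = |v_p − v₁| = 2.394 km/s.
Circular speed at r₂: v₂ = √(μ/r₂) = 2.6274 km/s.
Transfer-orbit speed at r₂: v_a = √[μ(2/r₂ − 1/a_t)] = 1.2646 km/s.
Second burn Δv₂ = |v₂ − v_a| = 1.363 km/s.
Total Δv = Δv₁ + Δv₂ = 3.757 km/s.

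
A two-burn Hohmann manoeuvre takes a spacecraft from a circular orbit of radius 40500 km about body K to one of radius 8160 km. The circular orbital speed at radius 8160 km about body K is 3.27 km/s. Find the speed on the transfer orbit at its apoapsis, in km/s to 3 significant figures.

From the circular-orbit relation v² = μ/r at r = 8160 km: μ = v²r = (3.27)² × 8160 = 87254.1 km³/s².
The Hohmann ellipse has a_t = (r₁ + r₂)/2 = 24330 km.
The apoapsis of the transfer ellipse is at r = 40500 km.
From the vis-viva equation, v = √[μ(2/r − 1/a_t)] = 0.8500 km/s.

v = 0.850 km/s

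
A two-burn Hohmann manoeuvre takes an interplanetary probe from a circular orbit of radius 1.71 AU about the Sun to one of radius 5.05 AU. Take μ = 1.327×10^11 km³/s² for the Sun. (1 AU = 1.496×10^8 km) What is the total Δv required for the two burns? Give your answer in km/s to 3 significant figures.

Δv = 8.89 km/s

In km: r₁ = 1.71 × 1.496×10^8 = 2.55816×10^8 km; r₂ = 5.05 × 1.496×10^8 = 7.5548×10^8 km.
Semi-major axis of the transfer orbit: a_t = (2.55816×10^8 + 7.5548×10^8)/2 = 5.05648×10^8 km.
At r₁ the circular-orbit speed is v₁ = √(μ/r₁) = 22.7757 km/s.
Transfer-orbit speed at r₁ (vis-viva): v_p = √[μ(2/r₁ − 1/a_t)] = 27.8393 km/s.
First burn Δv₁ = |v_p − v₁| = 5.0636 km/s.
At r₂, v₂ = √(μ/r₂) = 13.2533 km/s.
Transfer-orbit speed at r₂: v_a = √[μ(2/r₂ − 1/a_t)] = 9.42679 km/s.
Second burn Δv₂ = |v₂ − v_a| = 3.8265 km/s.
Total Δv = Δv₁ + Δv₂ = 8.890 km/s.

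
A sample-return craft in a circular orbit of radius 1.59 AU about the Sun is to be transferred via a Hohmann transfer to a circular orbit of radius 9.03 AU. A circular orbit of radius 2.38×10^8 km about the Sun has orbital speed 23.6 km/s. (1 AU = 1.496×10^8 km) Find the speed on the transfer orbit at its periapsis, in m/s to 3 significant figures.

v = 30800 m/s

From the circular-orbit relation v² = μ/r at r = 2.38×10^8 km: μ = v²r = (23.6)² × 2.38×10^8 = 1.32556×10^11 km³/s².
In km: r₁ = 1.59 × 1.496×10^8 = 2.37864×10^8 km; r₂ = 9.03 × 1.496×10^8 = 1.350888×10^9 km.
Semi-major axis of the transfer orbit: a_t = (2.37864×10^8 + 1.350888×10^9)/2 = 7.94376×10^8 km.
The periapsis of the transfer ellipse is at r = 2.37864×10^8 km.
Vis-viva: v = √[μ(2/r − 1/a_t)] = √[1.32556×10^11 × (2/2.37864×10^8 − 1/7.94376×10^8)] = 30.78 km/s.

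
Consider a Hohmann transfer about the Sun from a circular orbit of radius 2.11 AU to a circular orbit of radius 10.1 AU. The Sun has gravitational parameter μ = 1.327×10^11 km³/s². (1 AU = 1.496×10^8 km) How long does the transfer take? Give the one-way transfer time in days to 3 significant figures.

In km: r₁ = 2.11 × 1.496×10^8 = 3.15656×10^8 km; r₂ = 10.1 × 1.496×10^8 = 1.51096×10^9 km.
Semi-major axis of the transfer orbit: a_t = (3.15656×10^8 + 1.51096×10^9)/2 = 9.13308×10^8 km.
Half the transfer-orbit period gives t = π√(a_t³/μ) = 2.38035×10^8 s.
Converting: 2.38035×10^8 s ÷ 86400 s/day = 2760 days.

t = 2760 days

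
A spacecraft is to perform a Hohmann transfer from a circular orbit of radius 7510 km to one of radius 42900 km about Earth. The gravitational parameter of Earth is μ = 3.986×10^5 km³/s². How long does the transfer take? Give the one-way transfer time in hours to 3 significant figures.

t = 5.53 hours

The Hohmann ellipse has a_t = (r₁ + r₂)/2 = 25205 km.
Transfer time t = π√(a_t³/μ) = π√((25205)³ / 3.986×10^5) = 19910 s.
Converting: 19910 s ÷ 3600 s/hour = 5.53 hours.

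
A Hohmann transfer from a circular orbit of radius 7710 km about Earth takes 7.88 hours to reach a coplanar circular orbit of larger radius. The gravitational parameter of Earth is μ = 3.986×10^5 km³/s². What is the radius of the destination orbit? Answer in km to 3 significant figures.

r₂ = 56100 km

Transfer time t = 7.88 hours = 28368 s, and t = π√(a_t³/μ).
So a_t = (μ t²/π²)^(1/3) = (3.986×10^5 × (28368)² / π²)^(1/3) = 31913 km.
Since a_t = (r₁ + r₂)/2, r₂ = 2a_t − r₁ = 2×31913 − 7710 = 56116 km.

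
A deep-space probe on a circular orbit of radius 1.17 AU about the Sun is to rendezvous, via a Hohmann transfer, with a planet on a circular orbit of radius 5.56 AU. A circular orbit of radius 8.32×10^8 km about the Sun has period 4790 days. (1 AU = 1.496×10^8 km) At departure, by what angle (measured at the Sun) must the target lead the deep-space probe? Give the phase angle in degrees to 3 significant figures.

φ = 95.3°

From Kepler's third law T² = 4π²r³/μ at r = 8.32×10^8 km, T = 4790 days = 4790 × 86400 s = 4.13856×10^8 s: μ = 4π²r³/T² = 1.32749×10^11 km³/s².
In km: r₁ = 1.17 × 1.496×10^8 = 1.75032×10^8 km; r₂ = 5.56 × 1.496×10^8 = 8.31776×10^8 km.
Transfer-ellipse semi-major axis a_t = (r₁ + r₂)/2 = (1.75032×10^8 + 8.31776×10^8)/2 = 5.03404×10^8 km.
The half-period of the transfer ellipse is t = π√(a_t³/μ) = 9.738886×10^7 s.
The target's mean motion on its circular orbit is ω₂ = √(μ/r₂³) = 1.518819×10^-8 rad/s.
Angle swept by the target during transfer: ω₂·t = 1.4791605 rad = 84.7497°.
The deep-space probe traverses 180° on the transfer ellipse, so the target must lead by 180° − 84.7497° = 95.3°.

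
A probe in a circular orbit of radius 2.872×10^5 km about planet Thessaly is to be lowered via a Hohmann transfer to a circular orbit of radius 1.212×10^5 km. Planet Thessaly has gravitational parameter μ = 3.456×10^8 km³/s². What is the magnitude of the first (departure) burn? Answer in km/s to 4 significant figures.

Δv₁ = 7.964 km/s

Semi-major axis of the transfer orbit: a_t = (2.872×10^5 + 1.212×10^5)/2 = 2.042×10^5 km.
Circular speed at r = 2.872×10^5 km: v_c = √(μ/r) = 34.689 km/s.
Vis-viva on the transfer ellipse at r = 2.872×10^5 km gives v_t = √[μ(2/r − 1/a_t)] = 26.725 km/s.
Δv₁ = |v_t − v_c| = |26.725 − 34.689| = 7.964 km/s.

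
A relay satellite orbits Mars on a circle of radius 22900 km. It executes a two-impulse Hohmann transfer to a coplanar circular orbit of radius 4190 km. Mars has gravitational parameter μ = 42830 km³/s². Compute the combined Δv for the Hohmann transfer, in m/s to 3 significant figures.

Δv = 1570 m/s

Transfer-ellipse semi-major axis a_t = (r₁ + r₂)/2 = (22900 + 4190)/2 = 13545 km.
At r₁ the circular-orbit speed is v₁ = √(μ/r₁) = 1.3676 km/s.
On the transfer ellipse at r₁, v² = μ(2/r − 1/a) gives v_a = √[μ(2/r₁ − 1/a_t)] = 0.76063 km/s.
First burn Δv₁ = |v_a − v₁| = 0.6070 km/s.
At r₂, v₂ = √(μ/r₂) = 3.197 km/s.
Transfer-orbit speed at r₂: v_p = √[μ(2/r₂ − 1/a_t)] = 4.157 km/s.
Second burn Δv₂ = |v₂ − v_p| = 0.9600 km/s.
Total Δv = Δv₁ + Δv₂ = 1.567 km/s.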